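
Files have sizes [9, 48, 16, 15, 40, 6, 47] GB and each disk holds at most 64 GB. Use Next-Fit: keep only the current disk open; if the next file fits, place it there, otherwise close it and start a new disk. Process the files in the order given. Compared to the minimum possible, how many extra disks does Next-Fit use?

1

Next-Fit: [9,48] [16,15] [40,6] [47] → 4 disks.
Total size 181 GB; any packing needs at least ⌈181/64⌉ = 3 disks.
An optimal packing achieves that bound: [48,16] [47,15] [40,9,6] → 3 disks.
Excess: 4 − 3 = 1.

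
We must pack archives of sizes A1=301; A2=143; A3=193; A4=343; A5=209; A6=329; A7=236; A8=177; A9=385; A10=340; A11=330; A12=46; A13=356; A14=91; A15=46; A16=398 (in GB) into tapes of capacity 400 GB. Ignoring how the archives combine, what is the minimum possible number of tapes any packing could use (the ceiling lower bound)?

10

Total size = 301 + 143 + 193 + 343 + 209 + 329 + 236 + 177 + 385 + 340 + 330 + 46 + 356 + 91 + 46 + 398 = 3923 GB.
⌈3923 / 400⌉ = 10.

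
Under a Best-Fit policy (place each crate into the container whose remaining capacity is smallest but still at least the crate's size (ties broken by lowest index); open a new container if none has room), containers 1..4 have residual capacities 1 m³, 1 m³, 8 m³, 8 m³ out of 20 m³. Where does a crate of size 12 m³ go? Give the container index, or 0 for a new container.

0

No container has ≥ 12 m³ free, so a new container is opened.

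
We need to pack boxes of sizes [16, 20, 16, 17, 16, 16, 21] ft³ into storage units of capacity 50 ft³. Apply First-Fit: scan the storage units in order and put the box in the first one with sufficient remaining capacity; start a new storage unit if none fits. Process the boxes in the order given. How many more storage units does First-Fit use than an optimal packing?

0

First-Fit: [16,20] [16,17,16] [16,21] → 3 storage units.
Total size 122 ft³; any packing needs at least ⌈122/50⌉ = 3 storage units.
So 3 is already optimal.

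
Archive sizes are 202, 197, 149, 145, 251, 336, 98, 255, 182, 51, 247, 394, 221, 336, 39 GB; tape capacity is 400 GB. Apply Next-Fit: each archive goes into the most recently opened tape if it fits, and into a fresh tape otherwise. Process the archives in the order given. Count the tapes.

10 tapes

202 GB → tape 1 (remaining 198 GB)
197 GB → tape 1 (remaining 1 GB)
149 GB → tape 2 (remaining 251 GB)
145 GB → tape 2 (remaining 106 GB)
251 GB → tape 3 (remaining 149 GB)
336 GB → tape 4 (remaining 64 GB)
98 GB → tape 5 (remaining 302 GB)
255 GB → tape 5 (remaining 47 GB)
182 GB → tape 6 (remaining 218 GB)
51 GB → tape 6 (remaining 167 GB)
247 GB → tape 7 (remaining 153 GB)
394 GB → tape 8 (remaining 6 GB)
221 GB → tape 9 (remaining 179 GB)
336 GB → tape 10 (remaining 64 GB)
39 GB → tape 10 (remaining 25 GB)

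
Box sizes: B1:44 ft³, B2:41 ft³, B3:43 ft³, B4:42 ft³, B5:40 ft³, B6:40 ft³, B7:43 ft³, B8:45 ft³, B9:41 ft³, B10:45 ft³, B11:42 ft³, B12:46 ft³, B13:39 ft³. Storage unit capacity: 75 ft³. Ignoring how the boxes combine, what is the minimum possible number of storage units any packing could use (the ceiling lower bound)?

8 storage units

Total size = 44 + 41 + 43 + 42 + 40 + 40 + 43 + 45 + 41 + 45 + 42 + 46 + 39 = 551 ft³.
⌈551 / 75⌉ = 8.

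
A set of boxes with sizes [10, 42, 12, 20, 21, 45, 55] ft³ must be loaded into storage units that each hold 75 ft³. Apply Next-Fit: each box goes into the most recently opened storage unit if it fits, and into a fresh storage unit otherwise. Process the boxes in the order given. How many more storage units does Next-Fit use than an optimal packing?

1

Next-Fit: [10,42,12] [20,21] [45] [55] → 4 storage units.
Total size 205 ft³; any packing needs at least ⌈205/75⌉ = 3 storage units.
An optimal packing achieves that bound: [55,20] [45,21] [42,12,10] → 3 storage units.
Excess: 4 − 3 = 1.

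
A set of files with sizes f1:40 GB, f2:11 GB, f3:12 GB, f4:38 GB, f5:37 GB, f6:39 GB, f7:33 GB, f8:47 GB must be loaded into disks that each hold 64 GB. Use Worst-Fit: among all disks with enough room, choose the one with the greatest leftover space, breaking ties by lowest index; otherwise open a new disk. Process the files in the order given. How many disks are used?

f1 (40 GB) → disk 1 (remaining 24 GB)
f2 (11 GB) → disk 1 (remaining 13 GB)
f3 (12 GB) → disk 1 (remaining 1 GB)
f4 (38 GB) → disk 2 (remaining 26 GB)
f5 (37 GB) → disk 3 (remaining 27 GB)
f6 (39 GB) → disk 4 (remaining 25 GB)
f7 (33 GB) → disk 5 (remaining 31 GB)
f8 (47 GB) → disk 6 (remaining 17 GB)
Final disks: [40,11,12] [38] [37] [39] [33] [47].

6 disks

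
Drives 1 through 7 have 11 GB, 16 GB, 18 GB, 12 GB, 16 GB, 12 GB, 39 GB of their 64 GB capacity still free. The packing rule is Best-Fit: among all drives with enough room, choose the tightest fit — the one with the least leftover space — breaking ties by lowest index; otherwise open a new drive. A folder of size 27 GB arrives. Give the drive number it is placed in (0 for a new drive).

Drives with room: drive 7 (39 GB).
Tightest fit is drive 7 with 39 GB free.

7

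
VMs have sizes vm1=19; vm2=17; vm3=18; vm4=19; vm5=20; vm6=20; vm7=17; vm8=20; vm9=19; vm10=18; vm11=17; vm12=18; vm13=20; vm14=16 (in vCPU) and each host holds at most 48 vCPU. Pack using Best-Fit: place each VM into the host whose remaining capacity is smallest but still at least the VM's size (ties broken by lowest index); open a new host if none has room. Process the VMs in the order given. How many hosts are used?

7

vm1 (19 vCPU) → host 1 (remaining 29 vCPU)
vm2 (17 vCPU) → host 1 (remaining 12 vCPU)
vm3 (18 vCPU) → host 2 (remaining 30 vCPU)
vm4 (19 vCPU) → host 2 (remaining 11 vCPU)
vm5 (20 vCPU) → host 3 (remaining 28 vCPU)
vm6 (20 vCPU) → host 3 (remaining 8 vCPU)
vm7 (17 vCPU) → host 4 (remaining 31 vCPU)
vm8 (20 vCPU) → host 4 (remaining 11 vCPU)
vm9 (19 vCPU) → host 5 (remaining 29 vCPU)
vm10 (18 vCPU) → host 5 (remaining 11 vCPU)
vm11 (17 vCPU) → host 6 (remaining 31 vCPU)
vm12 (18 vCPU) → host 6 (remaining 13 vCPU)
vm13 (20 vCPU) → host 7 (remaining 28 vCPU)
vm14 (16 vCPU) → host 7 (remaining 12 vCPU)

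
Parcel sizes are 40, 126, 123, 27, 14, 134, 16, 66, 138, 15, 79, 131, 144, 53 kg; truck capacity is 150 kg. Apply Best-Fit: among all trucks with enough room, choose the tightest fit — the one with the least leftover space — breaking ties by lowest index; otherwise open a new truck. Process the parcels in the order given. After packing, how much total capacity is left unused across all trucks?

94

truck 1: place 40 kg, 110 kg left
truck 2: place 126 kg, 24 kg left
truck 3: place 123 kg, 27 kg left
truck 3: place 27 kg, 0 kg left
truck 2: place 14 kg, 10 kg left
truck 4: place 134 kg, 16 kg left
truck 4: place 16 kg, 0 kg left
truck 1: place 66 kg, 44 kg left
truck 5: place 138 kg, 12 kg left
truck 1: place 15 kg, 29 kg left
truck 6: place 79 kg, 71 kg left
truck 7: place 131 kg, 19 kg left
truck 8: place 144 kg, 6 kg left
truck 6: place 53 kg, 18 kg left
8 trucks × 150 kg = 1200 kg; used 1106 kg; unused 94 kg.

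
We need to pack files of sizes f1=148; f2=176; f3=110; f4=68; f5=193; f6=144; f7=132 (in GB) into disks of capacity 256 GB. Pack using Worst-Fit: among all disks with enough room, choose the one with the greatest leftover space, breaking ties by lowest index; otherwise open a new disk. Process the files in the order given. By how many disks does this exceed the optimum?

1

Worst-Fit: [148] [176] [110,68] [193] [144] [132] → 6 disks.
5 files exceed 128 GB (half the capacity), and no two of those can share a disk, so at least 5 disks are needed.
An optimal packing achieves that bound: [193] [176,68] [148] [144,110] [132] → 5 disks.
Excess: 6 − 5 = 1.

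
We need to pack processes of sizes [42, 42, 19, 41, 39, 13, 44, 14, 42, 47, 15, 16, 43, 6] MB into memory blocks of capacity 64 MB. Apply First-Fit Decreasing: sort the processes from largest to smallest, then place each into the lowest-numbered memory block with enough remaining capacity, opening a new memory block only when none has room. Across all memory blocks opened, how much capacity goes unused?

89

Sorted descending: 47, 44, 43, 42, 42, 42, 41, 39, 19, 16, 15, 14, 13, 6.
memory block 1: place 47 MB, 17 MB left
memory block 2: place 44 MB, 20 MB left
memory block 3: place 43 MB, 21 MB left
memory block 4: place 42 MB, 22 MB left
memory block 5: place 42 MB, 22 MB left
memory block 6: place 42 MB, 22 MB left
memory block 7: place 41 MB, 23 MB left
memory block 8: place 39 MB, 25 MB left
memory block 2: place 19 MB, 1 MB left
memory block 1: place 16 MB, 1 MB left
memory block 3: place 15 MB, 6 MB left
memory block 4: place 14 MB, 8 MB left
memory block 5: place 13 MB, 9 MB left
memory block 3: place 6 MB, 0 MB left
8 memory blocks × 64 MB = 512 MB; used 423 MB; unused 89 MB.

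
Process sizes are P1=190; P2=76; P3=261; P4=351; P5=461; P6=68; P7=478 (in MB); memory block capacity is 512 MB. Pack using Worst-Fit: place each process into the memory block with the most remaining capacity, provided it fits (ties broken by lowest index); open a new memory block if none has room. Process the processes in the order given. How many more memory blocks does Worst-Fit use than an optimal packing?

Worst-Fit: [190,76] [261,68] [351] [461] [478] → 5 memory blocks.
Total size 1885 MB; any packing needs at least ⌈1885/512⌉ = 4 memory blocks.
An optimal packing achieves that bound: [478] [461] [351,76,68] [261,190] → 4 memory blocks.
Excess: 5 − 4 = 1.

1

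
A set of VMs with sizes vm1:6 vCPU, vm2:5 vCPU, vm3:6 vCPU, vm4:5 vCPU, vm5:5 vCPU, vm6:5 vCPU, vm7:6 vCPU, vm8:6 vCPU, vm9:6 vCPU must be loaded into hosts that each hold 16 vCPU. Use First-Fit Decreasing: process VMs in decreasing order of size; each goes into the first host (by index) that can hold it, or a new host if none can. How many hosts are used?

4 hosts

Sorted descending: 6, 6, 6, 6, 6, 5, 5, 5, 5.
Put 6 vCPU in host 1; 10 vCPU remain.
Put 6 vCPU in host 1; 4 vCPU remain.
Put 6 vCPU in host 2; 10 vCPU remain.
Put 6 vCPU in host 2; 4 vCPU remain.
Put 6 vCPU in host 3; 10 vCPU remain.
Put 5 vCPU in host 3; 5 vCPU remain.
Put 5 vCPU in host 3; 0 vCPU remain.
Put 5 vCPU in host 4; 11 vCPU remain.
Put 5 vCPU in host 4; 6 vCPU remain.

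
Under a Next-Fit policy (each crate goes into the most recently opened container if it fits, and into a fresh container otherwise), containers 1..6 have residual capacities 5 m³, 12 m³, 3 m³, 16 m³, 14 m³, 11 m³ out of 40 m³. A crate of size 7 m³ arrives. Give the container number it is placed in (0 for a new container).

6

Next-Fit only looks at container 6, which has 11 m³ free.
7 m³ fits there.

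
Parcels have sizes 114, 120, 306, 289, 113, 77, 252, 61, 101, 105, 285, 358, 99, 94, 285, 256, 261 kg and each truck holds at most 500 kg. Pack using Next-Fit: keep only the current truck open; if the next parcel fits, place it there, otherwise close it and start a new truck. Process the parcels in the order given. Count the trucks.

9

114 kg → truck 1 (remaining 386 kg)
120 kg → truck 1 (remaining 266 kg)
306 kg → truck 2 (remaining 194 kg)
289 kg → truck 3 (remaining 211 kg)
113 kg → truck 3 (remaining 98 kg)
77 kg → truck 3 (remaining 21 kg)
252 kg → truck 4 (remaining 248 kg)
61 kg → truck 4 (remaining 187 kg)
101 kg → truck 4 (remaining 86 kg)
105 kg → truck 5 (remaining 395 kg)
285 kg → truck 5 (remaining 110 kg)
358 kg → truck 6 (remaining 142 kg)
99 kg → truck 6 (remaining 43 kg)
94 kg → truck 7 (remaining 406 kg)
285 kg → truck 7 (remaining 121 kg)
256 kg → truck 8 (remaining 244 kg)
261 kg → truck 9 (remaining 239 kg)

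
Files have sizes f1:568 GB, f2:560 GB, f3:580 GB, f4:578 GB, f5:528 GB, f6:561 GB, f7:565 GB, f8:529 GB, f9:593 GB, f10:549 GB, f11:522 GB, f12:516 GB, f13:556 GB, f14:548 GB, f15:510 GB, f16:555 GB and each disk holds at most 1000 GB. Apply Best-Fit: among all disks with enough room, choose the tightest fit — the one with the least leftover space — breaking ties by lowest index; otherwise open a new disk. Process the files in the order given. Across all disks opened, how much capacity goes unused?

disk 1: place f1 (568 GB), 432 GB left
disk 2: place f2 (560 GB), 440 GB left
disk 3: place f3 (580 GB), 420 GB left
disk 4: place f4 (578 GB), 422 GB left
disk 5: place f5 (528 GB), 472 GB left
disk 6: place f6 (561 GB), 439 GB left
disk 7: place f7 (565 GB), 435 GB left
disk 8: place f8 (529 GB), 471 GB left
disk 9: place f9 (593 GB), 407 GB left
disk 10: place f10 (549 GB), 451 GB left
disk 11: place f11 (522 GB), 478 GB left
disk 12: place f12 (516 GB), 484 GB left
disk 13: place f13 (556 GB), 444 GB left
disk 14: place f14 (548 GB), 452 GB left
disk 15: place f15 (510 GB), 490 GB left
disk 16: place f16 (555 GB), 445 GB left
16 disks × 1000 GB = 16000 GB; used 8818 GB; unused 7182 GB.

7182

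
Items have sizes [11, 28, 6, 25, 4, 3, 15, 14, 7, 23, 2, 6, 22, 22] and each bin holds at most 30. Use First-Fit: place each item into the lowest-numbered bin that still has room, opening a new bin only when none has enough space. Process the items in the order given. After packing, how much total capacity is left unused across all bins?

22

bin 1: place 11, 19 left
bin 2: place 28, 2 left
bin 1: place 6, 13 left
bin 3: place 25, 5 left
bin 1: place 4, 9 left
bin 1: place 3, 6 left
bin 4: place 15, 15 left
bin 4: place 14, 1 left
bin 5: place 7, 23 left
bin 5: place 23, 0 left
bin 1: place 2, 4 left
bin 6: place 6, 24 left
bin 6: place 22, 2 left
bin 7: place 22, 8 left
7 bins × 30 = 210; used 188; unused 22.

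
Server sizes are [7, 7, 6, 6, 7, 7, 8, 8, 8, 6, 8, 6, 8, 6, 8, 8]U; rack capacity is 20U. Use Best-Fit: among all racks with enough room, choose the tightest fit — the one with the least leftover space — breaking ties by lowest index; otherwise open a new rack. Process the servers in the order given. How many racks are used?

7

rack 1: place 7U, 13U left
rack 1: place 7U, 6U left
rack 1: place 6U, 0U left
rack 2: place 6U, 14U left
rack 2: place 7U, 7U left
rack 2: place 7U, 0U left
rack 3: place 8U, 12U left
rack 3: place 8U, 4U left
rack 4: place 8U, 12U left
rack 4: place 6U, 6U left
rack 5: place 8U, 12U left
rack 4: place 6U, 0U left
rack 5: place 8U, 4U left
rack 6: place 6U, 14U left
rack 6: place 8U, 6U left
rack 7: place 8U, 12U left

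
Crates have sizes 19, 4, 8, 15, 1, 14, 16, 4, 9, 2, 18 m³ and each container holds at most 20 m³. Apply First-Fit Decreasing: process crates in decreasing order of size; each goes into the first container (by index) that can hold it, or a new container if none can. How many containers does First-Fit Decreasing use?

6

Sorted descending: 19, 18, 16, 15, 14, 9, 8, 4, 4, 2, 1.
Put 19 m³ in container 1; 1 m³ remain.
Put 18 m³ in container 2; 2 m³ remain.
Put 16 m³ in container 3; 4 m³ remain.
Put 15 m³ in container 4; 5 m³ remain.
Put 14 m³ in container 5; 6 m³ remain.
Put 9 m³ in container 6; 11 m³ remain.
Put 8 m³ in container 6; 3 m³ remain.
Put 4 m³ in container 3; 0 m³ remain.
Put 4 m³ in container 4; 1 m³ remain.
Put 2 m³ in container 2; 0 m³ remain.
Put 1 m³ in container 1; 0 m³ remain.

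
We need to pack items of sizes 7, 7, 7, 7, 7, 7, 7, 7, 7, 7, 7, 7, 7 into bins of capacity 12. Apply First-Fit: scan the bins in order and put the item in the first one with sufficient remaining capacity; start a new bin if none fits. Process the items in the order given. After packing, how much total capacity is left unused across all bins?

65

bin 1: place 7, 5 left
bin 2: place 7, 5 left
bin 3: place 7, 5 left
bin 4: place 7, 5 left
bin 5: place 7, 5 left
bin 6: place 7, 5 left
bin 7: place 7, 5 left
bin 8: place 7, 5 left
bin 9: place 7, 5 left
bin 10: place 7, 5 left
bin 11: place 7, 5 left
bin 12: place 7, 5 left
bin 13: place 7, 5 left
13 bins × 12 = 156; used 91; unused 65.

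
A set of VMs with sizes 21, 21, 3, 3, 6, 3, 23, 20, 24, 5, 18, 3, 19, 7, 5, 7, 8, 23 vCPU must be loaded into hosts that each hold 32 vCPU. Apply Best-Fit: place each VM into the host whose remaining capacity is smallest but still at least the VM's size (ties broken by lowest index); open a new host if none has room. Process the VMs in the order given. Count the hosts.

host 1: place 21 vCPU, 11 vCPU left
host 2: place 21 vCPU, 11 vCPU left
host 1: place 3 vCPU, 8 vCPU left
host 1: place 3 vCPU, 5 vCPU left
host 2: place 6 vCPU, 5 vCPU left
host 1: place 3 vCPU, 2 vCPU left
host 3: place 23 vCPU, 9 vCPU left
host 4: place 20 vCPU, 12 vCPU left
host 5: place 24 vCPU, 8 vCPU left
host 2: place 5 vCPU, 0 vCPU left
host 6: place 18 vCPU, 14 vCPU left
host 5: place 3 vCPU, 5 vCPU left
host 7: place 19 vCPU, 13 vCPU left
host 3: place 7 vCPU, 2 vCPU left
host 5: place 5 vCPU, 0 vCPU left
host 4: place 7 vCPU, 5 vCPU left
host 7: place 8 vCPU, 5 vCPU left
host 8: place 23 vCPU, 9 vCPU left

8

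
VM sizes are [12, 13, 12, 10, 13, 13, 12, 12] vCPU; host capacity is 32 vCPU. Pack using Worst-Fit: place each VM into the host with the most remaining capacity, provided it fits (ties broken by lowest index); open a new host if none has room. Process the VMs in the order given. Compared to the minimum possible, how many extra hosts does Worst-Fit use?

0

Worst-Fit: [12,13] [12,10] [13,13] [12,12] → 4 hosts.
Total size 97 vCPU; any packing needs at least ⌈97/32⌉ = 4 hosts.
So 4 is already optimal.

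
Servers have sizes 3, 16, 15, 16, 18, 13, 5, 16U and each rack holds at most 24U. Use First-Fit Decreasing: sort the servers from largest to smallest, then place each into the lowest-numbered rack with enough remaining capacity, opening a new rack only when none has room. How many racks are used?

6

Sorted descending: 18, 16, 16, 16, 15, 13, 5, 3.
Put 18U in rack 1; 6U remain.
Put 16U in rack 2; 8U remain.
Put 16U in rack 3; 8U remain.
Put 16U in rack 4; 8U remain.
Put 15U in rack 5; 9U remain.
Put 13U in rack 6; 11U remain.
Put 5U in rack 1; 1U remain.
Put 3U in rack 2; 5U remain.
Final racks: [18,5] [16,3] [16] [16] [15] [13].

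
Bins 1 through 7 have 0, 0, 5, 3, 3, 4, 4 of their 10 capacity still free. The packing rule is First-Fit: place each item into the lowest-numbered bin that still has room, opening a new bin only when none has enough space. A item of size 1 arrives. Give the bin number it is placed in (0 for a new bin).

Bins with room: bin 3 (5), bin 4 (3), bin 5 (3), bin 6 (4), bin 7 (4).
The first with room is bin 3.

3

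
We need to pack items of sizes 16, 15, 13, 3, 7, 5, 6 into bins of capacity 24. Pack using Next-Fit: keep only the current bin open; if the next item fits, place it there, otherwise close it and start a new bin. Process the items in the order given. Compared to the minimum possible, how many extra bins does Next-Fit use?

Next-Fit: [16] [15] [13,3,7] [5,6] → 4 bins.
Total size 65; any packing needs at least ⌈65/24⌉ = 3 bins.
An optimal packing achieves that bound: [16,7] [15,6,3] [13,5] → 3 bins.
Excess: 4 − 3 = 1.

1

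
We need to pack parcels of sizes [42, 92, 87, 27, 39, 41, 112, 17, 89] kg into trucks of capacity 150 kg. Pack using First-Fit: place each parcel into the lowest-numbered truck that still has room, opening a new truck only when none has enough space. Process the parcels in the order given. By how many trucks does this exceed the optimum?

First-Fit: [42,92] [87,27,17] [39,41] [112] [89] → 5 trucks.
Total size 546 kg; any packing needs at least ⌈546/150⌉ = 4 trucks.
An optimal packing achieves that bound: [112,27] [92,42] [89,41,17] [87,39] → 4 trucks.
Excess: 5 − 4 = 1.

1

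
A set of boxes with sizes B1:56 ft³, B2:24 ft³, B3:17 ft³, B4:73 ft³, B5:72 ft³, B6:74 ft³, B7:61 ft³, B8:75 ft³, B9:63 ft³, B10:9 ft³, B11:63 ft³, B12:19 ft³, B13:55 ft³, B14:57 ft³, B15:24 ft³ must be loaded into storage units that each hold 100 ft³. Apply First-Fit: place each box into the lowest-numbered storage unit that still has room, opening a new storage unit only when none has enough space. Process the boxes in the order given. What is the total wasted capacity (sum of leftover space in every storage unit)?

258

Put B1 (56 ft³) in storage unit 1; 44 ft³ remain.
Put B2 (24 ft³) in storage unit 1; 20 ft³ remain.
Put B3 (17 ft³) in storage unit 1; 3 ft³ remain.
Put B4 (73 ft³) in storage unit 2; 27 ft³ remain.
Put B5 (72 ft³) in storage unit 3; 28 ft³ remain.
Put B6 (74 ft³) in storage unit 4; 26 ft³ remain.
Put B7 (61 ft³) in storage unit 5; 39 ft³ remain.
Put B8 (75 ft³) in storage unit 6; 25 ft³ remain.
Put B9 (63 ft³) in storage unit 7; 37 ft³ remain.
Put B10 (9 ft³) in storage unit 2; 18 ft³ remain.
Put B11 (63 ft³) in storage unit 8; 37 ft³ remain.
Put B12 (19 ft³) in storage unit 3; 9 ft³ remain.
Put B13 (55 ft³) in storage unit 9; 45 ft³ remain.
Put B14 (57 ft³) in storage unit 10; 43 ft³ remain.
Put B15 (24 ft³) in storage unit 4; 2 ft³ remain.
10 storage units × 100 ft³ = 1000 ft³; used 742 ft³; unused 258 ft³.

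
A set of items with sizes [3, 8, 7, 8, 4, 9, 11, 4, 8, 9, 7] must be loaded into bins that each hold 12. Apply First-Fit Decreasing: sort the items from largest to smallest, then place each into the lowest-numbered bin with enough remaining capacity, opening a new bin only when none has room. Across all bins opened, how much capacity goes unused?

Sorted descending: 11, 9, 9, 8, 8, 8, 7, 7, 4, 4, 3.
bin 1: place 11, 1 left
bin 2: place 9, 3 left
bin 3: place 9, 3 left
bin 4: place 8, 4 left
bin 5: place 8, 4 left
bin 6: place 8, 4 left
bin 7: place 7, 5 left
bin 8: place 7, 5 left
bin 4: place 4, 0 left
bin 5: place 4, 0 left
bin 2: place 3, 0 left
8 bins × 12 = 96; used 78; unused 18.

18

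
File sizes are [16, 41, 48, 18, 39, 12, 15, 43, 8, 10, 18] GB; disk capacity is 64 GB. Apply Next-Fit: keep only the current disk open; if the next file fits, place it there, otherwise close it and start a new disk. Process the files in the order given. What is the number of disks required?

6 disks

Put 16 GB in disk 1; 48 GB remain.
Put 41 GB in disk 1; 7 GB remain.
Put 48 GB in disk 2; 16 GB remain.
Put 18 GB in disk 3; 46 GB remain.
Put 39 GB in disk 3; 7 GB remain.
Put 12 GB in disk 4; 52 GB remain.
Put 15 GB in disk 4; 37 GB remain.
Put 43 GB in disk 5; 21 GB remain.
Put 8 GB in disk 5; 13 GB remain.
Put 10 GB in disk 5; 3 GB remain.
Put 18 GB in disk 6; 46 GB remain.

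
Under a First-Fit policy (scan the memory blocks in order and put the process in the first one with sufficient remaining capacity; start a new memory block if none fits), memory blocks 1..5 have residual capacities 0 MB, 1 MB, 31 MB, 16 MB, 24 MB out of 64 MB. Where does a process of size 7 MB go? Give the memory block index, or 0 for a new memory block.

3

Memory blocks with room: memory block 3 (31 MB), memory block 4 (16 MB), memory block 5 (24 MB).
The first with room is memory block 3.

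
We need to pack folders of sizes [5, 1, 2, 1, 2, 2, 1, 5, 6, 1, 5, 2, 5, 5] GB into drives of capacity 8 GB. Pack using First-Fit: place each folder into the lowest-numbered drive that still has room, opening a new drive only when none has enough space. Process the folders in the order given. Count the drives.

drive 1: place 5 GB, 3 GB left
drive 1: place 1 GB, 2 GB left
drive 1: place 2 GB, 0 GB left
drive 2: place 1 GB, 7 GB left
drive 2: place 2 GB, 5 GB left
drive 2: place 2 GB, 3 GB left
drive 2: place 1 GB, 2 GB left
drive 3: place 5 GB, 3 GB left
drive 4: place 6 GB, 2 GB left
drive 2: place 1 GB, 1 GB left
drive 5: place 5 GB, 3 GB left
drive 3: place 2 GB, 1 GB left
drive 6: place 5 GB, 3 GB left
drive 7: place 5 GB, 3 GB left

7 drives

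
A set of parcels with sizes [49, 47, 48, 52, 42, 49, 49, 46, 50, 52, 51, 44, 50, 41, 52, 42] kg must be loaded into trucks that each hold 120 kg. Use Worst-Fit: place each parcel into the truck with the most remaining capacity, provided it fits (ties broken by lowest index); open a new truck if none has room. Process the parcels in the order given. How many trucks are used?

8 trucks

truck 1: place 49 kg, 71 kg left
truck 1: place 47 kg, 24 kg left
truck 2: place 48 kg, 72 kg left
truck 2: place 52 kg, 20 kg left
truck 3: place 42 kg, 78 kg left
truck 3: place 49 kg, 29 kg left
truck 4: place 49 kg, 71 kg left
truck 4: place 46 kg, 25 kg left
truck 5: place 50 kg, 70 kg left
truck 5: place 52 kg, 18 kg left
truck 6: place 51 kg, 69 kg left
truck 6: place 44 kg, 25 kg left
truck 7: place 50 kg, 70 kg left
truck 7: place 41 kg, 29 kg left
truck 8: place 52 kg, 68 kg left
truck 8: place 42 kg, 26 kg left
Final trucks: [49,47] [48,52] [42,49] [49,46] [50,52] [51,44] [50,41] [52,42].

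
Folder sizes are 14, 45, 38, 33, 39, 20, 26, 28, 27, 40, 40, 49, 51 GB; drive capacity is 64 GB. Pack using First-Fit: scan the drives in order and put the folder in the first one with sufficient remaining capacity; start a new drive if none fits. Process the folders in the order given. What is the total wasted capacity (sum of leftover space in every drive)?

126

Put 14 GB in drive 1; 50 GB remain.
Put 45 GB in drive 1; 5 GB remain.
Put 38 GB in drive 2; 26 GB remain.
Put 33 GB in drive 3; 31 GB remain.
Put 39 GB in drive 4; 25 GB remain.
Put 20 GB in drive 2; 6 GB remain.
Put 26 GB in drive 3; 5 GB remain.
Put 28 GB in drive 5; 36 GB remain.
Put 27 GB in drive 5; 9 GB remain.
Put 40 GB in drive 6; 24 GB remain.
Put 40 GB in drive 7; 24 GB remain.
Put 49 GB in drive 8; 15 GB remain.
Put 51 GB in drive 9; 13 GB remain.
9 drives × 64 GB = 576 GB; used 450 GB; unused 126 GB.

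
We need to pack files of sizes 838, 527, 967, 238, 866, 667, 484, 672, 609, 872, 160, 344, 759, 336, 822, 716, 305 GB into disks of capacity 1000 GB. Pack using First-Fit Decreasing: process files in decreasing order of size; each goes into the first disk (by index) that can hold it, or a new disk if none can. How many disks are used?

12

Sorted descending: 967, 872, 866, 838, 822, 759, 716, 672, 667, 609, 527, 484, 344, 336, 305, 238, 160.
967 GB → disk 1 (remaining 33 GB)
872 GB → disk 2 (remaining 128 GB)
866 GB → disk 3 (remaining 134 GB)
838 GB → disk 4 (remaining 162 GB)
822 GB → disk 5 (remaining 178 GB)
759 GB → disk 6 (remaining 241 GB)
716 GB → disk 7 (remaining 284 GB)
672 GB → disk 8 (remaining 328 GB)
667 GB → disk 9 (remaining 333 GB)
609 GB → disk 10 (remaining 391 GB)
527 GB → disk 11 (remaining 473 GB)
484 GB → disk 12 (remaining 516 GB)
344 GB → disk 10 (remaining 47 GB)
336 GB → disk 11 (remaining 137 GB)
305 GB → disk 8 (remaining 23 GB)
238 GB → disk 6 (remaining 3 GB)
160 GB → disk 4 (remaining 2 GB)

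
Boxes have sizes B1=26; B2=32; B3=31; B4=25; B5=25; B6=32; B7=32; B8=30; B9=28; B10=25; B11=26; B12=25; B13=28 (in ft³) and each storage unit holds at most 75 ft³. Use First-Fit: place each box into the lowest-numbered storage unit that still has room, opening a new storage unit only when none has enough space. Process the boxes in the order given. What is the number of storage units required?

7 storage units

storage unit 1: place B1 (26 ft³), 49 ft³ left
storage unit 1: place B2 (32 ft³), 17 ft³ left
storage unit 2: place B3 (31 ft³), 44 ft³ left
storage unit 2: place B4 (25 ft³), 19 ft³ left
storage unit 3: place B5 (25 ft³), 50 ft³ left
storage unit 3: place B6 (32 ft³), 18 ft³ left
storage unit 4: place B7 (32 ft³), 43 ft³ left
storage unit 4: place B8 (30 ft³), 13 ft³ left
storage unit 5: place B9 (28 ft³), 47 ft³ left
storage unit 5: place B10 (25 ft³), 22 ft³ left
storage unit 6: place B11 (26 ft³), 49 ft³ left
storage unit 6: place B12 (25 ft³), 24 ft³ left
storage unit 7: place B13 (28 ft³), 47 ft³ left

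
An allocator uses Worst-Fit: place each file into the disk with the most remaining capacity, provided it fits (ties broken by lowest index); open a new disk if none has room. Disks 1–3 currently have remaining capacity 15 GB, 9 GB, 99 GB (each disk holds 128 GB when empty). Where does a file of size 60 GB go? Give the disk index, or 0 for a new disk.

3

Disks with room: disk 3 (99 GB).
Most room is disk 3 with 99 GB free.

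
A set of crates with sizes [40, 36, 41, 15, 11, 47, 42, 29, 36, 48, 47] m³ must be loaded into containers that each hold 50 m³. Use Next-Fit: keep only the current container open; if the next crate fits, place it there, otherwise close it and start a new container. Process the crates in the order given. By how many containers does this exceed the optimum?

Next-Fit: [40] [36] [41] [15,11] [47] [42] [29] [36] [48] [47] → 10 containers.
9 crates exceed 25 m³ (half the capacity), and no two of those can share a container, so at least 9 containers are needed.
An optimal packing achieves that bound: [48] [47] [47] [42] [41] [40] [36,11] [36] [29,15] → 9 containers.
Excess: 10 − 9 = 1.

1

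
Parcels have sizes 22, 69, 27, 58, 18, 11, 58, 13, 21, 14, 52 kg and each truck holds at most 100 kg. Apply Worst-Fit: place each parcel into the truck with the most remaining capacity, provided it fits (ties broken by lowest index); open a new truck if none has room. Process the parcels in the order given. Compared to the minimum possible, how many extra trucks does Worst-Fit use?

Worst-Fit: [22,69] [27,58,13] [18,11,58] [21,14,52] → 4 trucks.
Total size 363 kg; any packing needs at least ⌈363/100⌉ = 4 trucks.
So 4 is already optimal.

0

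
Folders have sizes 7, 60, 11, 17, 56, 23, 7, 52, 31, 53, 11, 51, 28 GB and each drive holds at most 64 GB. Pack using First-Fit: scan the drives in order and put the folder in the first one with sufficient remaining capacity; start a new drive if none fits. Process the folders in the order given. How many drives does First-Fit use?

7 drives

drive 1: place 7 GB, 57 GB left
drive 2: place 60 GB, 4 GB left
drive 1: place 11 GB, 46 GB left
drive 1: place 17 GB, 29 GB left
drive 3: place 56 GB, 8 GB left
drive 1: place 23 GB, 6 GB left
drive 3: place 7 GB, 1 GB left
drive 4: place 52 GB, 12 GB left
drive 5: place 31 GB, 33 GB left
drive 6: place 53 GB, 11 GB left
drive 4: place 11 GB, 1 GB left
drive 7: place 51 GB, 13 GB left
drive 5: place 28 GB, 5 GB left
Final drives: [7,11,17,23] [60] [56,7] [52,11] [31,28] [53] [51].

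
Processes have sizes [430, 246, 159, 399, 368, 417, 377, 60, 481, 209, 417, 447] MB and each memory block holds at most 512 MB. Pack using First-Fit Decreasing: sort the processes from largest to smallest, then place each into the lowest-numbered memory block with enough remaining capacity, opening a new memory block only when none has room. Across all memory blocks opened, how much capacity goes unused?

Sorted descending: 481, 447, 430, 417, 417, 399, 377, 368, 246, 209, 159, 60.
Put 481 MB in memory block 1; 31 MB remain.
Put 447 MB in memory block 2; 65 MB remain.
Put 430 MB in memory block 3; 82 MB remain.
Put 417 MB in memory block 4; 95 MB remain.
Put 417 MB in memory block 5; 95 MB remain.
Put 399 MB in memory block 6; 113 MB remain.
Put 377 MB in memory block 7; 135 MB remain.
Put 368 MB in memory block 8; 144 MB remain.
Put 246 MB in memory block 9; 266 MB remain.
Put 209 MB in memory block 9; 57 MB remain.
Put 159 MB in memory block 10; 353 MB remain.
Put 60 MB in memory block 2; 5 MB remain.
10 memory blocks × 512 MB = 5120 MB; used 4010 MB; unused 1110 MB.

1110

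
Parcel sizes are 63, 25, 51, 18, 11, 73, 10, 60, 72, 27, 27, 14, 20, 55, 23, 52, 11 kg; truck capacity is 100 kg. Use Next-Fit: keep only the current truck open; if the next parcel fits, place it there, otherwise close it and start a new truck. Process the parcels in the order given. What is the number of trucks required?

63 kg → truck 1 (remaining 37 kg)
25 kg → truck 1 (remaining 12 kg)
51 kg → truck 2 (remaining 49 kg)
18 kg → truck 2 (remaining 31 kg)
11 kg → truck 2 (remaining 20 kg)
73 kg → truck 3 (remaining 27 kg)
10 kg → truck 3 (remaining 17 kg)
60 kg → truck 4 (remaining 40 kg)
72 kg → truck 5 (remaining 28 kg)
27 kg → truck 5 (remaining 1 kg)
27 kg → truck 6 (remaining 73 kg)
14 kg → truck 6 (remaining 59 kg)
20 kg → truck 6 (remaining 39 kg)
55 kg → truck 7 (remaining 45 kg)
23 kg → truck 7 (remaining 22 kg)
52 kg → truck 8 (remaining 48 kg)
11 kg → truck 8 (remaining 37 kg)
Final trucks: [63,25] [51,18,11] [73,10] [60] [72,27] [27,14,20] [55,23] [52,11].

8 trucks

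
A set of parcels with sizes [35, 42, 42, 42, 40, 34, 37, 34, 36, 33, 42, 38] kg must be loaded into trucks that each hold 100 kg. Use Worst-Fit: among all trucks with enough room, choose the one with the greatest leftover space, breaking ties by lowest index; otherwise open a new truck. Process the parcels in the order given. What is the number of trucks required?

Put 35 kg in truck 1; 65 kg remain.
Put 42 kg in truck 1; 23 kg remain.
Put 42 kg in truck 2; 58 kg remain.
Put 42 kg in truck 2; 16 kg remain.
Put 40 kg in truck 3; 60 kg remain.
Put 34 kg in truck 3; 26 kg remain.
Put 37 kg in truck 4; 63 kg remain.
Put 34 kg in truck 4; 29 kg remain.
Put 36 kg in truck 5; 64 kg remain.
Put 33 kg in truck 5; 31 kg remain.
Put 42 kg in truck 6; 58 kg remain.
Put 38 kg in truck 6; 20 kg remain.

6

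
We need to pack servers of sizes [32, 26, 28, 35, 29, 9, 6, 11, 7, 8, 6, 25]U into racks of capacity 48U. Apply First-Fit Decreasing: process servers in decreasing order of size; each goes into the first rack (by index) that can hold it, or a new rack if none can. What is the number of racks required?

6

Sorted descending: 35, 32, 29, 28, 26, 25, 11, 9, 8, 7, 6, 6.
35U → rack 1 (remaining 13U)
32U → rack 2 (remaining 16U)
29U → rack 3 (remaining 19U)
28U → rack 4 (remaining 20U)
26U → rack 5 (remaining 22U)
25U → rack 6 (remaining 23U)
11U → rack 1 (remaining 2U)
9U → rack 2 (remaining 7U)
8U → rack 3 (remaining 11U)
7U → rack 2 (remaining 0U)
6U → rack 3 (remaining 5U)
6U → rack 4 (remaining 14U)
Final racks: [35,11] [32,9,7] [29,8,6] [28,6] [26] [25].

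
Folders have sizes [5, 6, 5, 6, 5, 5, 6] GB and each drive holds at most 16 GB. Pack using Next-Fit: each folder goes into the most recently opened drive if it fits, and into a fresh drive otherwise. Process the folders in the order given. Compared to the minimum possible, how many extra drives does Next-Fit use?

Next-Fit: [5,6,5] [6,5,5] [6] → 3 drives.
Total size 38 GB; any packing needs at least ⌈38/16⌉ = 3 drives.
So 3 is already optimal.

0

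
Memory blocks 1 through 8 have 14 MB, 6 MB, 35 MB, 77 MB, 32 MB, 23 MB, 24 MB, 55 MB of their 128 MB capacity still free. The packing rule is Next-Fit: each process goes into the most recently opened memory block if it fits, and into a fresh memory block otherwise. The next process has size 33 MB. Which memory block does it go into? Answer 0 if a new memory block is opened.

8

Next-Fit only looks at memory block 8, which has 55 MB free.
33 MB fits there.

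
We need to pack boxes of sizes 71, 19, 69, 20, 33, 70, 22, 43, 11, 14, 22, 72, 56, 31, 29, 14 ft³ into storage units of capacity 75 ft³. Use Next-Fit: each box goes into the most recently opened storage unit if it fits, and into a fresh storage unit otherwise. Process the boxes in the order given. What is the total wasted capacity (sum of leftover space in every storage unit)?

154

storage unit 1: place 71 ft³, 4 ft³ left
storage unit 2: place 19 ft³, 56 ft³ left
storage unit 3: place 69 ft³, 6 ft³ left
storage unit 4: place 20 ft³, 55 ft³ left
storage unit 4: place 33 ft³, 22 ft³ left
storage unit 5: place 70 ft³, 5 ft³ left
storage unit 6: place 22 ft³, 53 ft³ left
storage unit 6: place 43 ft³, 10 ft³ left
storage unit 7: place 11 ft³, 64 ft³ left
storage unit 7: place 14 ft³, 50 ft³ left
storage unit 7: place 22 ft³, 28 ft³ left
storage unit 8: place 72 ft³, 3 ft³ left
storage unit 9: place 56 ft³, 19 ft³ left
storage unit 10: place 31 ft³, 44 ft³ left
storage unit 10: place 29 ft³, 15 ft³ left
storage unit 10: place 14 ft³, 1 ft³ left
10 storage units × 75 ft³ = 750 ft³; used 596 ft³; unused 154 ft³.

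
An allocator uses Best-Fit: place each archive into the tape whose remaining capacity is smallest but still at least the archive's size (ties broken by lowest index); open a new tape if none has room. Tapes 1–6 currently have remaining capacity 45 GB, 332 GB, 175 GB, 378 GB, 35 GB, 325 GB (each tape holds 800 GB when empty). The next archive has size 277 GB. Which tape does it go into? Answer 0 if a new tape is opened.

6

Tapes with room: tape 2 (332 GB), tape 4 (378 GB), tape 6 (325 GB).
Tightest fit is tape 6 with 325 GB free.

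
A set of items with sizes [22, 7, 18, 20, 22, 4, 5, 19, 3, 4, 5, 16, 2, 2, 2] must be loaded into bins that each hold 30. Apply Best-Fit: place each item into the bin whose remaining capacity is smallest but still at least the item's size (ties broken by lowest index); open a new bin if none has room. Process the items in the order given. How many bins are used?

22 → bin 1 (remaining 8)
7 → bin 1 (remaining 1)
18 → bin 2 (remaining 12)
20 → bin 3 (remaining 10)
22 → bin 4 (remaining 8)
4 → bin 4 (remaining 4)
5 → bin 3 (remaining 5)
19 → bin 5 (remaining 11)
3 → bin 4 (remaining 1)
4 → bin 3 (remaining 1)
5 → bin 5 (remaining 6)
16 → bin 6 (remaining 14)
2 → bin 5 (remaining 4)
2 → bin 5 (remaining 2)
2 → bin 5 (remaining 0)
Final bins: [22,7] [18] [20,5,4] [22,4,3] [19,5,2,2,2] [16].

6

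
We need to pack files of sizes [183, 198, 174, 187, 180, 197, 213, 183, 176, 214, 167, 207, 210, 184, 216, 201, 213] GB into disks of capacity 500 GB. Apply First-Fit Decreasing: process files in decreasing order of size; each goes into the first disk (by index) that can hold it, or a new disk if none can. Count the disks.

Sorted descending: 216, 214, 213, 213, 210, 207, 201, 198, 197, 187, 184, 183, 183, 180, 176, 174, 167.
Put 216 GB in disk 1; 284 GB remain.
Put 214 GB in disk 1; 70 GB remain.
Put 213 GB in disk 2; 287 GB remain.
Put 213 GB in disk 2; 74 GB remain.
Put 210 GB in disk 3; 290 GB remain.
Put 207 GB in disk 3; 83 GB remain.
Put 201 GB in disk 4; 299 GB remain.
Put 198 GB in disk 4; 101 GB remain.
Put 197 GB in disk 5; 303 GB remain.
Put 187 GB in disk 5; 116 GB remain.
Put 184 GB in disk 6; 316 GB remain.
Put 183 GB in disk 6; 133 GB remain.
Put 183 GB in disk 7; 317 GB remain.
Put 180 GB in disk 7; 137 GB remain.
Put 176 GB in disk 8; 324 GB remain.
Put 174 GB in disk 8; 150 GB remain.
Put 167 GB in disk 9; 333 GB remain.

9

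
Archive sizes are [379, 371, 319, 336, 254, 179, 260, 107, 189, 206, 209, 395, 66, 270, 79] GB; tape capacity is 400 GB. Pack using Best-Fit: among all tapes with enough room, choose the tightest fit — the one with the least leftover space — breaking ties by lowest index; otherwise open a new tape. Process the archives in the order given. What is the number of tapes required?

11 tapes

379 GB → tape 1 (remaining 21 GB)
371 GB → tape 2 (remaining 29 GB)
319 GB → tape 3 (remaining 81 GB)
336 GB → tape 4 (remaining 64 GB)
254 GB → tape 5 (remaining 146 GB)
179 GB → tape 6 (remaining 221 GB)
260 GB → tape 7 (remaining 140 GB)
107 GB → tape 7 (remaining 33 GB)
189 GB → tape 6 (remaining 32 GB)
206 GB → tape 8 (remaining 194 GB)
209 GB → tape 9 (remaining 191 GB)
395 GB → tape 10 (remaining 5 GB)
66 GB → tape 3 (remaining 15 GB)
270 GB → tape 11 (remaining 130 GB)
79 GB → tape 11 (remaining 51 GB)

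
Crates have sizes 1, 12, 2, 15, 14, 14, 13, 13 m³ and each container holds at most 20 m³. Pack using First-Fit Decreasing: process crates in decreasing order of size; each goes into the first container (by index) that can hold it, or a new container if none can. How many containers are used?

Sorted descending: 15, 14, 14, 13, 13, 12, 2, 1.
15 m³ → container 1 (remaining 5 m³)
14 m³ → container 2 (remaining 6 m³)
14 m³ → container 3 (remaining 6 m³)
13 m³ → container 4 (remaining 7 m³)
13 m³ → container 5 (remaining 7 m³)
12 m³ → container 6 (remaining 8 m³)
2 m³ → container 1 (remaining 3 m³)
1 m³ → container 1 (remaining 2 m³)
Final containers: [15,2,1] [14] [14] [13] [13] [12].

6 containers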